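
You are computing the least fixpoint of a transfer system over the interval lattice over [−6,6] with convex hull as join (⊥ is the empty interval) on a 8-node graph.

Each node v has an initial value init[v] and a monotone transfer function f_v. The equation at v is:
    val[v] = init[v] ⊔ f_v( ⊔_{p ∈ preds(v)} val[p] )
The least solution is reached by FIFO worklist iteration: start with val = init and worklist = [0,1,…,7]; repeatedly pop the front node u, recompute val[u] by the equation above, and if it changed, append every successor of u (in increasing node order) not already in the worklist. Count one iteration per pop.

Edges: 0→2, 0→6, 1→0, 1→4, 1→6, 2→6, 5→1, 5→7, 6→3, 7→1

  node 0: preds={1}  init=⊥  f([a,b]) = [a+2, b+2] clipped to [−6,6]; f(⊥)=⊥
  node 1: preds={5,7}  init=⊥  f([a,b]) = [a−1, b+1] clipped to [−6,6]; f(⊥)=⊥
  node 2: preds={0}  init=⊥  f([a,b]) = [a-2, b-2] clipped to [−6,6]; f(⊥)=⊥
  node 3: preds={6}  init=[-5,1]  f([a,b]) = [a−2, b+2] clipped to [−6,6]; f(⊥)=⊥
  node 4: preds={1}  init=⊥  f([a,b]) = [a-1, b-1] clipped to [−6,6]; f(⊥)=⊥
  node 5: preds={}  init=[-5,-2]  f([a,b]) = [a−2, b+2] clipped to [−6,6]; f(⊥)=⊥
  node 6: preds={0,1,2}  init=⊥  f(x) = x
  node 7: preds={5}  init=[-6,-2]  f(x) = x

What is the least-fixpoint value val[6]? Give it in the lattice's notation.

[-6,1]

Iteration log — 13 steps:
  step 1. node 0  ⊔preds=⊥  new=⊥  stable
  step 2. node 1  ⊔preds=[-6,-2]  new=[-6,-1]  old=⊥  +wl: 0
  step 3. node 2  ⊔preds=⊥  new=⊥  stable
  step 4. node 3  ⊔preds=⊥  new=[-5,1]  stable
  step 5. node 4  ⊔preds=[-6,-1]  new=[-6,-2]  old=⊥  +wl: 
  step 6. node 5  ⊔preds=⊥  new=[-5,-2]  stable
  step 7. node 6  ⊔preds=[-6,-1]  new=[-6,-1]  old=⊥  +wl: 3
  step 8. node 7  ⊔preds=[-5,-2]  new=[-6,-2]  stable
  step 9. node 0  ⊔preds=[-6,-1]  new=[-4,1]  old=⊥  +wl: 2,6
  step 10. node 3  ⊔preds=[-6,-1]  new=[-6,1]  old=[-5,1]  +wl: 
  step 11. node 2  ⊔preds=[-4,1]  new=[-6,-1]  old=⊥  +wl: 
  step 12. node 6  ⊔preds=[-6,1]  new=[-6,1]  old=[-6,-1]  +wl: 3
  step 13. node 3  ⊔preds=[-6,1]  new=[-6,3]  old=[-6,1]  +wl: 

Least fixpoint reached:
  node 0: [-4,1]
  node 1: [-6,-1]
  node 2: [-6,-1]
  node 3: [-6,3]
  node 4: [-6,-2]
  node 5: [-5,-2]
  node 6: [-6,1]
  node 7: [-6,-2]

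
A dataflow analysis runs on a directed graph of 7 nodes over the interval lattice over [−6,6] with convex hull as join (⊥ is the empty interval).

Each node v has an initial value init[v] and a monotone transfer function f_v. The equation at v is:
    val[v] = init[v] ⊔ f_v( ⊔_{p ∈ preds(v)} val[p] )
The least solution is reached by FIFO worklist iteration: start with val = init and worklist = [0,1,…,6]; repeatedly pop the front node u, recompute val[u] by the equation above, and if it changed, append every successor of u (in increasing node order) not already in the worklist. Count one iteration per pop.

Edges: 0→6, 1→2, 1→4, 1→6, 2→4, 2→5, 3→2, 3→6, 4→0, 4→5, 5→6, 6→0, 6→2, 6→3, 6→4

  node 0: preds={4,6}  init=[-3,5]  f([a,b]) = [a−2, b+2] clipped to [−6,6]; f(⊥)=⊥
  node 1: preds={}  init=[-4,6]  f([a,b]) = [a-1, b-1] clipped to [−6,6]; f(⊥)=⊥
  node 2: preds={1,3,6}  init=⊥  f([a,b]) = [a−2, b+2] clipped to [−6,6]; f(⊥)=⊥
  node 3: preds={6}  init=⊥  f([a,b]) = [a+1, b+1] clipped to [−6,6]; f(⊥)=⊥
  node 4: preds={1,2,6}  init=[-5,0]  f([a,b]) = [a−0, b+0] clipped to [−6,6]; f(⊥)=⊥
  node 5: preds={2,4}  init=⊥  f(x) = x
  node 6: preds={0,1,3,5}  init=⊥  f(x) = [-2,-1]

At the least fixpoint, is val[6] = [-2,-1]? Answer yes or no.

Iteration log — 13 steps:
  step 1. node 0  ⊔preds=[-5,0]  new=[-6,5]  old=[-3,5]  +wl: 
  step 2. node 1  ⊔preds=⊥  new=[-4,6]  stable
  step 3. node 2  ⊔preds=[-4,6]  new=[-6,6]  old=⊥  +wl: 
  step 4. node 3  ⊔preds=⊥  new=⊥  stable
  step 5. node 4  ⊔preds=[-6,6]  new=[-6,6]  old=[-5,0]  +wl: 0
  step 6. node 5  ⊔preds=[-6,6]  new=[-6,6]  old=⊥  +wl: 
  step 7. node 6  ⊔preds=[-6,6]  new=[-2,-1]  old=⊥  +wl: 2,3,4
  step 8. node 0  ⊔preds=[-6,6]  new=[-6,6]  old=[-6,5]  +wl: 6
  step 9. node 2  ⊔preds=[-4,6]  new=[-6,6]  stable
  step 10. node 3  ⊔preds=[-2,-1]  new=[-1,0]  old=⊥  +wl: 2
  step 11. node 4  ⊔preds=[-6,6]  new=[-6,6]  stable
  step 12. node 6  ⊔preds=[-6,6]  new=[-2,-1]  stable
  step 13. node 2  ⊔preds=[-4,6]  new=[-6,6]  stable

Least fixpoint reached:
  node 0: [-6,6]
  node 1: [-4,6]
  node 2: [-6,6]
  node 3: [-1,0]
  node 4: [-6,6]
  node 5: [-6,6]
  node 6: [-2,-1]

yes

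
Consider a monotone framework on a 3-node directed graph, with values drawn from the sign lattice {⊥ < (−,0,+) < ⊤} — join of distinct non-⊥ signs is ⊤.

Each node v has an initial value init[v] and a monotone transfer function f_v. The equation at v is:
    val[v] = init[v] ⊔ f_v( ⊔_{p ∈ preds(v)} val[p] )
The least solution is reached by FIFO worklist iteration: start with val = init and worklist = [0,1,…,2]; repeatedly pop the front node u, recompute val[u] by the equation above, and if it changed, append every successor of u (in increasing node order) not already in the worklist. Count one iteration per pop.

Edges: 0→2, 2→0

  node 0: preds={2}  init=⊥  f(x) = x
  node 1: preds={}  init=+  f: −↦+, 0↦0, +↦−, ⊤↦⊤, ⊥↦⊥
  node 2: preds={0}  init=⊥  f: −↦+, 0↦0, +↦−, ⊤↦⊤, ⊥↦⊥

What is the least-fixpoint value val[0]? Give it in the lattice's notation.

⊥

Iteration log — 3 steps:
  step 1. node 0  ⊔preds=⊥  new=⊥  stable
  step 2. node 1  ⊔preds=⊥  new=+  stable
  step 3. node 2  ⊔preds=⊥  new=⊥  stable

Least fixpoint reached:
  node 0: ⊥
  node 1: +
  node 2: ⊥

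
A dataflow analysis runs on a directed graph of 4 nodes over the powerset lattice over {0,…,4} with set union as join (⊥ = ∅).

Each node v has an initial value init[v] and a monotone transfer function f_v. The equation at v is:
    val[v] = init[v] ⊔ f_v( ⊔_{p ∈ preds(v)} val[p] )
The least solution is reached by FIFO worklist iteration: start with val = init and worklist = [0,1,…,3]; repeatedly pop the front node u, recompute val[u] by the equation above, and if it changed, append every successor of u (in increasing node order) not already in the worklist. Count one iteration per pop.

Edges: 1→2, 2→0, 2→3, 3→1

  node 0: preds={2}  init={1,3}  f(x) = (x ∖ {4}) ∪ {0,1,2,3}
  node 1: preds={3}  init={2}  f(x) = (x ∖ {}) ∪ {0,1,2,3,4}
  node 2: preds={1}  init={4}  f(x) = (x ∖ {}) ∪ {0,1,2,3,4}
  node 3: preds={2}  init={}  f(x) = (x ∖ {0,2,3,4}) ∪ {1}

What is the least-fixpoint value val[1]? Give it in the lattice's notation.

Worklist (6 pops):
  #1 pop 0: in={4} → {0,1,2,3} (was {1,3}); enqueue []
  #2 pop 1: in={} → {0,1,2,3,4} (was {2}); enqueue []
  #3 pop 2: in={0,1,2,3,4} → {0,1,2,3,4} (was {4}); enqueue [0]
  #4 pop 3: in={0,1,2,3,4} → {1} (was {}); enqueue [1]
  #5 pop 0: in={0,1,2,3,4} → {0,1,2,3} (no change)
  #6 pop 1: in={1} → {0,1,2,3,4} (no change)

Fixpoint:
  val[0] = {0,1,2,3}
  val[1] = {0,1,2,3,4}
  val[2] = {0,1,2,3,4}
  val[3] = {1}

{0,1,2,3,4}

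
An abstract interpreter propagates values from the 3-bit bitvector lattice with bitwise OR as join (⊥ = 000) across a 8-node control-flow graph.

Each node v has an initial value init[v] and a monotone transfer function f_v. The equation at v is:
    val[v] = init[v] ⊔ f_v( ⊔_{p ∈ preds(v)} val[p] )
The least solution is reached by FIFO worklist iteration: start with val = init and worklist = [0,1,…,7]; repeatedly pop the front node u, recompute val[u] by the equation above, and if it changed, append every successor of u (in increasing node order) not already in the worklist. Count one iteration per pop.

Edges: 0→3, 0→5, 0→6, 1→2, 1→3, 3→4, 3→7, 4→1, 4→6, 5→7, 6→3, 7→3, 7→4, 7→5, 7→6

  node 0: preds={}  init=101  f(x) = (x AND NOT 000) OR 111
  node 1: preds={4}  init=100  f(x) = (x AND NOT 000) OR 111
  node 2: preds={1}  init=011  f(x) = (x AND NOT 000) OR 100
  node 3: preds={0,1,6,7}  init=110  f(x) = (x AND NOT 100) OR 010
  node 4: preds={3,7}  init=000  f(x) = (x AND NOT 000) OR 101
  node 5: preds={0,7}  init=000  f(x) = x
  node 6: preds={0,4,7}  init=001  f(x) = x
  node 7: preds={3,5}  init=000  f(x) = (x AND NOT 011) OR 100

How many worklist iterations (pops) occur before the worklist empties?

13

Iteration log — 13 steps:
  step 1. node 0  ⊔preds=000  new=111  old=101  +wl: 
  step 2. node 1  ⊔preds=000  new=111  old=100  +wl: 
  step 3. node 2  ⊔preds=111  new=111  old=011  +wl: 
  step 4. node 3  ⊔preds=111  new=111  old=110  +wl: 
  step 5. node 4  ⊔preds=111  new=111  old=000  +wl: 1
  step 6. node 5  ⊔preds=111  new=111  old=000  +wl: 
  step 7. node 6  ⊔preds=111  new=111  old=001  +wl: 3
  step 8. node 7  ⊔preds=111  new=100  old=000  +wl: 4,5,6
  step 9. node 1  ⊔preds=111  new=111  stable
  step 10. node 3  ⊔preds=111  new=111  stable
  step 11. node 4  ⊔preds=111  new=111  stable
  step 12. node 5  ⊔preds=111  new=111  stable
  step 13. node 6  ⊔preds=111  new=111  stable

Least fixpoint reached:
  node 0: 111
  node 1: 111
  node 2: 111
  node 3: 111
  node 4: 111
  node 5: 111
  node 6: 111
  node 7: 100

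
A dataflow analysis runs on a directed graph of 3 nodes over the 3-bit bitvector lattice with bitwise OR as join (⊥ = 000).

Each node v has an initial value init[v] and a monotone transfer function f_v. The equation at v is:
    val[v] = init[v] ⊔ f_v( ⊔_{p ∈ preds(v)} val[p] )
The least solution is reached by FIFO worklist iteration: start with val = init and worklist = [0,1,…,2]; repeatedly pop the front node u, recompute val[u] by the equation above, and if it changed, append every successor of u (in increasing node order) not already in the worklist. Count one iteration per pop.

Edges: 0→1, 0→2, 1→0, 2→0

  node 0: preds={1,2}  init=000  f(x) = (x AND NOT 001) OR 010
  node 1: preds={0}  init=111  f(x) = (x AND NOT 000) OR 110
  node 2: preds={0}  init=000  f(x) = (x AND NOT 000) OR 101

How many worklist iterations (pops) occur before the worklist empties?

Worklist (4 pops):
  #1 pop 0: in=111 → 110 (was 000); enqueue []
  #2 pop 1: in=110 → 111 (no change)
  #3 pop 2: in=110 → 111 (was 000); enqueue [0]
  #4 pop 0: in=111 → 110 (no change)

Fixpoint:
  val[0] = 110
  val[1] = 111
  val[2] = 111

4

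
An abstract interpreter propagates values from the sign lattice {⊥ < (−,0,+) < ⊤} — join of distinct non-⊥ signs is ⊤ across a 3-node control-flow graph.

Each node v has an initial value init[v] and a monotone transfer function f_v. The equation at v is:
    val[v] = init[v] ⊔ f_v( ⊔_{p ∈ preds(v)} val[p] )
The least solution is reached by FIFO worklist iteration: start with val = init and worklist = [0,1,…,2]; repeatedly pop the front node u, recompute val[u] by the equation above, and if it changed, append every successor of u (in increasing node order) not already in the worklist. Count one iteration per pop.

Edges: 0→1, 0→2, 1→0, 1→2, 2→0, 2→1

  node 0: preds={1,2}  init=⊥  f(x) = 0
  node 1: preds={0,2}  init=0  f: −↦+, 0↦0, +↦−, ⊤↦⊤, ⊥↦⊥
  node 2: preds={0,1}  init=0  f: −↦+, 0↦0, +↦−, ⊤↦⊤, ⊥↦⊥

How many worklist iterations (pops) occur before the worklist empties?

3

Iteration log — 3 steps:
  step 1. node 0  ⊔preds=0  new=0  old=⊥  +wl: 
  step 2. node 1  ⊔preds=0  new=0  stable
  step 3. node 2  ⊔preds=0  new=0  stable

Least fixpoint reached:
  node 0: 0
  node 1: 0
  node 2: 0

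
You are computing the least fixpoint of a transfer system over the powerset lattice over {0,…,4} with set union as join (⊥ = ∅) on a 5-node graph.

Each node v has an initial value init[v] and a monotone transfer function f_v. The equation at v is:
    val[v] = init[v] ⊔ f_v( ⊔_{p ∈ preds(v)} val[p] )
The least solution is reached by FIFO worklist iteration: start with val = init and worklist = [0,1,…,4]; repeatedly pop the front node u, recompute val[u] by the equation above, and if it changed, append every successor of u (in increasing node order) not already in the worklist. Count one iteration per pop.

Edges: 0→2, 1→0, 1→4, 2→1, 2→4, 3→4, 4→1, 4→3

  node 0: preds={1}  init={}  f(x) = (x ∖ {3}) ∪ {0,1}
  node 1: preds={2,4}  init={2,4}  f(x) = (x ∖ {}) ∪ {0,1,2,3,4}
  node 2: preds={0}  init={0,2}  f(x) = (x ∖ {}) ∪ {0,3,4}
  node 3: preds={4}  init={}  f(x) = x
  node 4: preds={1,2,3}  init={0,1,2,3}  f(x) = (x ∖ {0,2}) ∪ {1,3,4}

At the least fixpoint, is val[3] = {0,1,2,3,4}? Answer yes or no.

yes

Iteration log — 9 steps:
  step 1. node 0  ⊔preds={2,4}  new={0,1,2,4}  old={}  +wl: 
  step 2. node 1  ⊔preds={0,1,2,3}  new={0,1,2,3,4}  old={2,4}  +wl: 0
  step 3. node 2  ⊔preds={0,1,2,4}  new={0,1,2,3,4}  old={0,2}  +wl: 1
  step 4. node 3  ⊔preds={0,1,2,3}  new={0,1,2,3}  old={}  +wl: 
  step 5. node 4  ⊔preds={0,1,2,3,4}  new={0,1,2,3,4}  old={0,1,2,3}  +wl: 3
  step 6. node 0  ⊔preds={0,1,2,3,4}  new={0,1,2,4}  stable
  step 7. node 1  ⊔preds={0,1,2,3,4}  new={0,1,2,3,4}  stable
  step 8. node 3  ⊔preds={0,1,2,3,4}  new={0,1,2,3,4}  old={0,1,2,3}  +wl: 4
  step 9. node 4  ⊔preds={0,1,2,3,4}  new={0,1,2,3,4}  stable

Least fixpoint reached:
  node 0: {0,1,2,4}
  node 1: {0,1,2,3,4}
  node 2: {0,1,2,3,4}
  node 3: {0,1,2,3,4}
  node 4: {0,1,2,3,4}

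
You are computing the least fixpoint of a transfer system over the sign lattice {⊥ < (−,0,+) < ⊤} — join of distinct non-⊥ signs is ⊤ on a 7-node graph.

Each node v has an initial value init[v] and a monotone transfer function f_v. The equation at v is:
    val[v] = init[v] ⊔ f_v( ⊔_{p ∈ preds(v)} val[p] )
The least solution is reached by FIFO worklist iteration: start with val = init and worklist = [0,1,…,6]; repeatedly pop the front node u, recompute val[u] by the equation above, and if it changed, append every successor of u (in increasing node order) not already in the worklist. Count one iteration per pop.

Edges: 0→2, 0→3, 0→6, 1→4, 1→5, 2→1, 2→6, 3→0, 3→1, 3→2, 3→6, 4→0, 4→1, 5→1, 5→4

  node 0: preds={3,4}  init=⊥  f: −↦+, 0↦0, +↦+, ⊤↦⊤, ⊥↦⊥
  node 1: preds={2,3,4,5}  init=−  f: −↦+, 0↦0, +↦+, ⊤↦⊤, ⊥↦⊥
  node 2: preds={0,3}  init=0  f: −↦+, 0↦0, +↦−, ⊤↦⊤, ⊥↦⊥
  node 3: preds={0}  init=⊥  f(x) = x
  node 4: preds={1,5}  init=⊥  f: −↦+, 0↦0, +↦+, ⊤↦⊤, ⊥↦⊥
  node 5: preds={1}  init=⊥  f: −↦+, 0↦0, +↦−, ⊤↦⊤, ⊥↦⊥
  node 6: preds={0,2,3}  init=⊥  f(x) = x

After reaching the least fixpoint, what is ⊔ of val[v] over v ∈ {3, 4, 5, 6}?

Iteration log — 16 steps:
  step 1. node 0  ⊔preds=⊥  new=⊥  stable
  step 2. node 1  ⊔preds=0  new=⊤  old=−  +wl: 
  step 3. node 2  ⊔preds=⊥  new=0  stable
  step 4. node 3  ⊔preds=⊥  new=⊥  stable
  step 5. node 4  ⊔preds=⊤  new=⊤  old=⊥  +wl: 0,1
  step 6. node 5  ⊔preds=⊤  new=⊤  old=⊥  +wl: 4
  step 7. node 6  ⊔preds=0  new=0  old=⊥  +wl: 
  step 8. node 0  ⊔preds=⊤  new=⊤  old=⊥  +wl: 2,3,6
  step 9. node 1  ⊔preds=⊤  new=⊤  stable
  step 10. node 4  ⊔preds=⊤  new=⊤  stable
  step 11. node 2  ⊔preds=⊤  new=⊤  old=0  +wl: 1
  step 12. node 3  ⊔preds=⊤  new=⊤  old=⊥  +wl: 0,2
  step 13. node 6  ⊔preds=⊤  new=⊤  old=0  +wl: 
  step 14. node 1  ⊔preds=⊤  new=⊤  stable
  step 15. node 0  ⊔preds=⊤  new=⊤  stable
  step 16. node 2  ⊔preds=⊤  new=⊤  stable

Least fixpoint reached:
  node 0: ⊤
  node 1: ⊤
  node 2: ⊤
  node 3: ⊤
  node 4: ⊤
  node 5: ⊤
  node 6: ⊤

⊤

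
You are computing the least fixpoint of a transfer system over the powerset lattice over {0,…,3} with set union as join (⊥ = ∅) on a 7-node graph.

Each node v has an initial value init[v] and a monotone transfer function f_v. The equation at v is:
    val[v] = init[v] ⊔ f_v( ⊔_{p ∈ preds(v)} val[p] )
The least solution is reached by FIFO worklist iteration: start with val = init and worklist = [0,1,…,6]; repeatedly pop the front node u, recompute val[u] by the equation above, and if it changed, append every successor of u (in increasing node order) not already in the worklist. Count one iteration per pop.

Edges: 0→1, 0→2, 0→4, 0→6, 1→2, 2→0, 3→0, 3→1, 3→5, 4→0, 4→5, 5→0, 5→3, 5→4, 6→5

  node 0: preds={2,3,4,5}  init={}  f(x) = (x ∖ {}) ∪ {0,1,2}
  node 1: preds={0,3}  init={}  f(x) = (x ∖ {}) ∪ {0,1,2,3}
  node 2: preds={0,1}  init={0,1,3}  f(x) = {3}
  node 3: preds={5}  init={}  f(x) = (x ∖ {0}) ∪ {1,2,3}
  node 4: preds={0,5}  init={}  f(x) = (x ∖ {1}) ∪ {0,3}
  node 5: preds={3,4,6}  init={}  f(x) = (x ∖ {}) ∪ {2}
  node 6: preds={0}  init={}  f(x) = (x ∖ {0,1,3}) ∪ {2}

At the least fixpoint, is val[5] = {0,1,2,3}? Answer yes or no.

Worklist (12 pops):
  #1 pop 0: in={0,1,3} → {0,1,2,3} (was {}); enqueue []
  #2 pop 1: in={0,1,2,3} → {0,1,2,3} (was {}); enqueue []
  #3 pop 2: in={0,1,2,3} → {0,1,3} (no change)
  #4 pop 3: in={} → {1,2,3} (was {}); enqueue [0,1]
  #5 pop 4: in={0,1,2,3} → {0,2,3} (was {}); enqueue []
  #6 pop 5: in={0,1,2,3} → {0,1,2,3} (was {}); enqueue [3,4]
  #7 pop 6: in={0,1,2,3} → {2} (was {}); enqueue [5]
  #8 pop 0: in={0,1,2,3} → {0,1,2,3} (no change)
  #9 pop 1: in={0,1,2,3} → {0,1,2,3} (no change)
  #10 pop 3: in={0,1,2,3} → {1,2,3} (no change)
  #11 pop 4: in={0,1,2,3} → {0,2,3} (no change)
  #12 pop 5: in={0,1,2,3} → {0,1,2,3} (no change)

Fixpoint:
  val[0] = {0,1,2,3}
  val[1] = {0,1,2,3}
  val[2] = {0,1,3}
  val[3] = {1,2,3}
  val[4] = {0,2,3}
  val[5] = {0,1,2,3}
  val[6] = {2}

yes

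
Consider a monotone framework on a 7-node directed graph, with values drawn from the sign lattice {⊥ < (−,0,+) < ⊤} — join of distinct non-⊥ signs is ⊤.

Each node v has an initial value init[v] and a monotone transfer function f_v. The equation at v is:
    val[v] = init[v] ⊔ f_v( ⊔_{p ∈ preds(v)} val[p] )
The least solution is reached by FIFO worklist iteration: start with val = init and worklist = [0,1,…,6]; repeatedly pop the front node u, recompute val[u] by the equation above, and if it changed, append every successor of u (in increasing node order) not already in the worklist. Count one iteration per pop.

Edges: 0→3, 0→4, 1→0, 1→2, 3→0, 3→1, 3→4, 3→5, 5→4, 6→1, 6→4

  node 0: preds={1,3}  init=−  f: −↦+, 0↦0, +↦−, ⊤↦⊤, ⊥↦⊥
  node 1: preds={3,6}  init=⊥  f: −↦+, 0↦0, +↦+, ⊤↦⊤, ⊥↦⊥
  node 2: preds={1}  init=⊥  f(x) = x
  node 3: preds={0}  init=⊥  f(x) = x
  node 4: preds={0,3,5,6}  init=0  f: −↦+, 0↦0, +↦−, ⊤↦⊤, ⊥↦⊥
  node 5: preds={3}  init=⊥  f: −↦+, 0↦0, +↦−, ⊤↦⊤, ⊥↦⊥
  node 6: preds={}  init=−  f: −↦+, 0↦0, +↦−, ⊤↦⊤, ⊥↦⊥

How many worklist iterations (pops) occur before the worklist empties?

Trace (18 dequeues):
  [1] u=0 | in ⊥ | out − | ==
  [2] u=1 | in − | out + | prev ⊥ | push {0}
  [3] u=2 | in + | out + | prev ⊥ | push {}
  [4] u=3 | in − | out − | prev ⊥ | push {1}
  [5] u=4 | in − | out ⊤ | prev 0 | push {}
  [6] u=5 | in − | out + | prev ⊥ | push {4}
  [7] u=6 | in ⊥ | out − | ==
  [8] u=0 | in ⊤ | out ⊤ | prev − | push {3}
  [9] u=1 | in − | out + | ==
  [10] u=4 | in ⊤ | out ⊤ | ==
  [11] u=3 | in ⊤ | out ⊤ | prev − | push {0,1,4,5}
  [12] u=0 | in ⊤ | out ⊤ | ==
  [13] u=1 | in ⊤ | out ⊤ | prev + | push {0,2}
  [14] u=4 | in ⊤ | out ⊤ | ==
  [15] u=5 | in ⊤ | out ⊤ | prev + | push {4}
  [16] u=0 | in ⊤ | out ⊤ | ==
  [17] u=2 | in ⊤ | out ⊤ | prev + | push {}
  [18] u=4 | in ⊤ | out ⊤ | ==

Converged values:
  [0] ⊤
  [1] ⊤
  [2] ⊤
  [3] ⊤
  [4] ⊤
  [5] ⊤
  [6] −

18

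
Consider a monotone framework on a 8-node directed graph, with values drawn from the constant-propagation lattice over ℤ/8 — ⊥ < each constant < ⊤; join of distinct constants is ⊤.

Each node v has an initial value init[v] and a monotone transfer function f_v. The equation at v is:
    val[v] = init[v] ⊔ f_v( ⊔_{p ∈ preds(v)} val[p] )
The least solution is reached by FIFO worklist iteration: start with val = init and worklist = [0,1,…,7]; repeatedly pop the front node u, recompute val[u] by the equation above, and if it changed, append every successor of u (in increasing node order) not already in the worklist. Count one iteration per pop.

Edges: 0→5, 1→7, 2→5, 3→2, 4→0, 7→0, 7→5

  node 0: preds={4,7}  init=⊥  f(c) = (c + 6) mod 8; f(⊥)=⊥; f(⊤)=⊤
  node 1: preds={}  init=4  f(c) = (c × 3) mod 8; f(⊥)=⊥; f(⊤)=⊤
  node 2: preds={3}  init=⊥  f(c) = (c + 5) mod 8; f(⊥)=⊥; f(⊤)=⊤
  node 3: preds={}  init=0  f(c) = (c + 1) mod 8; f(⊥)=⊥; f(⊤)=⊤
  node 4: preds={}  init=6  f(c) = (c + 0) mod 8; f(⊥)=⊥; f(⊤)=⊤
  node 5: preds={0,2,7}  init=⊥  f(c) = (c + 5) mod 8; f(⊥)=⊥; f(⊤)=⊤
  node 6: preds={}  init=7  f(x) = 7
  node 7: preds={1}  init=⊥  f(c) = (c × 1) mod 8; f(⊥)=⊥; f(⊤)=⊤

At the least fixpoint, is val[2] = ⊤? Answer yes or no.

no

Iteration log — 10 steps:
  step 1. node 0  ⊔preds=6  new=4  old=⊥  +wl: 
  step 2. node 1  ⊔preds=⊥  new=4  stable
  step 3. node 2  ⊔preds=0  new=5  old=⊥  +wl: 
  step 4. node 3  ⊔preds=⊥  new=0  stable
  step 5. node 4  ⊔preds=⊥  new=6  stable
  step 6. node 5  ⊔preds=⊤  new=⊤  old=⊥  +wl: 
  step 7. node 6  ⊔preds=⊥  new=7  stable
  step 8. node 7  ⊔preds=4  new=4  old=⊥  +wl: 0,5
  step 9. node 0  ⊔preds=⊤  new=⊤  old=4  +wl: 
  step 10. node 5  ⊔preds=⊤  new=⊤  stable

Least fixpoint reached:
  node 0: ⊤
  node 1: 4
  node 2: 5
  node 3: 0
  node 4: 6
  node 5: ⊤
  node 6: 7
  node 7: 4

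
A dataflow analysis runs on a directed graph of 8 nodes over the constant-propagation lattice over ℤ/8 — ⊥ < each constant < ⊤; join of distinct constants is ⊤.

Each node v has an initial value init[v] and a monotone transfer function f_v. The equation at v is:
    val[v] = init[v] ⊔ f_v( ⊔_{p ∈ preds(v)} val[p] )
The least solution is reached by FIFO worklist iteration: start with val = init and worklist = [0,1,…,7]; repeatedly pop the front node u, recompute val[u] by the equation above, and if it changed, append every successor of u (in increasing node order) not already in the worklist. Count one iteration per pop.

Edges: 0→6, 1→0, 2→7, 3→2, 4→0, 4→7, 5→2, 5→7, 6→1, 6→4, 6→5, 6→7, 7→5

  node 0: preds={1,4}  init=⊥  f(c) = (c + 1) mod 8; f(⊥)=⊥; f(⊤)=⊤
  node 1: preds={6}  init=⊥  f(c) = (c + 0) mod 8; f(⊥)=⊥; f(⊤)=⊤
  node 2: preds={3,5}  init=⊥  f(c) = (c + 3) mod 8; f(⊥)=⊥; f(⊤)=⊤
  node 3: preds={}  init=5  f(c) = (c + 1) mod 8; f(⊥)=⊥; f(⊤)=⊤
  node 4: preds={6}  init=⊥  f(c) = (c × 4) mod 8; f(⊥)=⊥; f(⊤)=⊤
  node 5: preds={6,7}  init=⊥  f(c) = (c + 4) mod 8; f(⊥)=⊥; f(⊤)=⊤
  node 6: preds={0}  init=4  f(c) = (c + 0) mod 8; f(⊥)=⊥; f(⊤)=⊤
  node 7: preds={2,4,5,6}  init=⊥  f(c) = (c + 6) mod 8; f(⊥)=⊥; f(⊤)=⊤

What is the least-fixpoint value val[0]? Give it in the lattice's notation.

Worklist (19 pops):
  #1 pop 0: in=⊥ → ⊥ (no change)
  #2 pop 1: in=4 → 4 (was ⊥); enqueue [0]
  #3 pop 2: in=5 → 0 (was ⊥); enqueue []
  #4 pop 3: in=⊥ → 5 (no change)
  #5 pop 4: in=4 → 0 (was ⊥); enqueue []
  #6 pop 5: in=4 → 0 (was ⊥); enqueue [2]
  #7 pop 6: in=⊥ → 4 (no change)
  #8 pop 7: in=⊤ → ⊤ (was ⊥); enqueue [5]
  #9 pop 0: in=⊤ → ⊤ (was ⊥); enqueue [6]
  #10 pop 2: in=⊤ → ⊤ (was 0); enqueue [7]
  #11 pop 5: in=⊤ → ⊤ (was 0); enqueue [2]
  #12 pop 6: in=⊤ → ⊤ (was 4); enqueue [1,4,5]
  #13 pop 7: in=⊤ → ⊤ (no change)
  #14 pop 2: in=⊤ → ⊤ (no change)
  #15 pop 1: in=⊤ → ⊤ (was 4); enqueue [0]
  #16 pop 4: in=⊤ → ⊤ (was 0); enqueue [7]
  #17 pop 5: in=⊤ → ⊤ (no change)
  #18 pop 0: in=⊤ → ⊤ (no change)
  #19 pop 7: in=⊤ → ⊤ (no change)

Fixpoint:
  val[0] = ⊤
  val[1] = ⊤
  val[2] = ⊤
  val[3] = 5
  val[4] = ⊤
  val[5] = ⊤
  val[6] = ⊤
  val[7] = ⊤

⊤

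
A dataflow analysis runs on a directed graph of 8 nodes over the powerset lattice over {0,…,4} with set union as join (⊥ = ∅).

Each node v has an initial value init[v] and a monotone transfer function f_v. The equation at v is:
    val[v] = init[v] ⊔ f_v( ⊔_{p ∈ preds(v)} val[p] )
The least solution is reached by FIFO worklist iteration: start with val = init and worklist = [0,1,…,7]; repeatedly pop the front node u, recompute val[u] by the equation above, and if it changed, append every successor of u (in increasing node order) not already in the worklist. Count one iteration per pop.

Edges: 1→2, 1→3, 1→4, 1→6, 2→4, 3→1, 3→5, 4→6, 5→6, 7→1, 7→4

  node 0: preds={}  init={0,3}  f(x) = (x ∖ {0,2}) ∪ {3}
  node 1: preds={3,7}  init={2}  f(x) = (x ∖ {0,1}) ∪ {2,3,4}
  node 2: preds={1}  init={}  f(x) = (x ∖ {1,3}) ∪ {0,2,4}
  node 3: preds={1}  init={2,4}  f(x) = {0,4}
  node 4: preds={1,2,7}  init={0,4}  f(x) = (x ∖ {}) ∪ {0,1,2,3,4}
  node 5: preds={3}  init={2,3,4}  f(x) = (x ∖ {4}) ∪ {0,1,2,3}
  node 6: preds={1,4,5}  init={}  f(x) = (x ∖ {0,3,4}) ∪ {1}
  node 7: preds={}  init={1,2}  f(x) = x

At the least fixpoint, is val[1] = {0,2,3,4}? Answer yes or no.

Iteration log — 9 steps:
  step 1. node 0  ⊔preds={}  new={0,3}  stable
  step 2. node 1  ⊔preds={1,2,4}  new={2,3,4}  old={2}  +wl: 
  step 3. node 2  ⊔preds={2,3,4}  new={0,2,4}  old={}  +wl: 
  step 4. node 3  ⊔preds={2,3,4}  new={0,2,4}  old={2,4}  +wl: 1
  step 5. node 4  ⊔preds={0,1,2,3,4}  new={0,1,2,3,4}  old={0,4}  +wl: 
  step 6. node 5  ⊔preds={0,2,4}  new={0,1,2,3,4}  old={2,3,4}  +wl: 
  step 7. node 6  ⊔preds={0,1,2,3,4}  new={1,2}  old={}  +wl: 
  step 8. node 7  ⊔preds={}  new={1,2}  stable
  step 9. node 1  ⊔preds={0,1,2,4}  new={2,3,4}  stable

Least fixpoint reached:
  node 0: {0,3}
  node 1: {2,3,4}
  node 2: {0,2,4}
  node 3: {0,2,4}
  node 4: {0,1,2,3,4}
  node 5: {0,1,2,3,4}
  node 6: {1,2}
  node 7: {1,2}

no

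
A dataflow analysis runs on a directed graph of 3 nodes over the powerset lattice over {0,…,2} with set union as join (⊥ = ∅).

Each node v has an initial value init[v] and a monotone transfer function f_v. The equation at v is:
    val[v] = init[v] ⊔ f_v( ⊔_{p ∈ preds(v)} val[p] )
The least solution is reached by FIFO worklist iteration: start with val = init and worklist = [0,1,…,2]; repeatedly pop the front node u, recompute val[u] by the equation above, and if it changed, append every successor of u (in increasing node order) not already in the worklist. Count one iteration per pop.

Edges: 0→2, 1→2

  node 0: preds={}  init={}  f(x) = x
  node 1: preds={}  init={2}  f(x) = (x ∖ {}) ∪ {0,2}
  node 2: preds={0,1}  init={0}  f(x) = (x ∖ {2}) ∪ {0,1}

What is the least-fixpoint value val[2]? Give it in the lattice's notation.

{0,1}

Worklist (3 pops):
  #1 pop 0: in={} → {} (no change)
  #2 pop 1: in={} → {0,2} (was {2}); enqueue []
  #3 pop 2: in={0,2} → {0,1} (was {0}); enqueue []

Fixpoint:
  val[0] = {}
  val[1] = {0,2}
  val[2] = {0,1}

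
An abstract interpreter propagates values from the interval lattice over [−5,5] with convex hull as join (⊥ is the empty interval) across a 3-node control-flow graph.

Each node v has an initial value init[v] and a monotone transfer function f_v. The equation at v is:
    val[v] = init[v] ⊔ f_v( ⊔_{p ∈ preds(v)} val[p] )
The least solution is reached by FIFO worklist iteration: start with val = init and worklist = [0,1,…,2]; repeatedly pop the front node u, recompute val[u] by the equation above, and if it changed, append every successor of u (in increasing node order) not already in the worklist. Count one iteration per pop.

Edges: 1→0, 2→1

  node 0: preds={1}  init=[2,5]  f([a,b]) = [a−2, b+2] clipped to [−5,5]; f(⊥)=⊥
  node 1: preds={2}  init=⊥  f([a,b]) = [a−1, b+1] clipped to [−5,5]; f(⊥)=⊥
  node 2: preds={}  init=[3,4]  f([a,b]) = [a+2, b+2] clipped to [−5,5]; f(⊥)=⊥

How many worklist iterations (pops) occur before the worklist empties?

Worklist (4 pops):
  #1 pop 0: in=⊥ → [2,5] (no change)
  #2 pop 1: in=[3,4] → [2,5] (was ⊥); enqueue [0]
  #3 pop 2: in=⊥ → [3,4] (no change)
  #4 pop 0: in=[2,5] → [0,5] (was [2,5]); enqueue []

Fixpoint:
  val[0] = [0,5]
  val[1] = [2,5]
  val[2] = [3,4]

4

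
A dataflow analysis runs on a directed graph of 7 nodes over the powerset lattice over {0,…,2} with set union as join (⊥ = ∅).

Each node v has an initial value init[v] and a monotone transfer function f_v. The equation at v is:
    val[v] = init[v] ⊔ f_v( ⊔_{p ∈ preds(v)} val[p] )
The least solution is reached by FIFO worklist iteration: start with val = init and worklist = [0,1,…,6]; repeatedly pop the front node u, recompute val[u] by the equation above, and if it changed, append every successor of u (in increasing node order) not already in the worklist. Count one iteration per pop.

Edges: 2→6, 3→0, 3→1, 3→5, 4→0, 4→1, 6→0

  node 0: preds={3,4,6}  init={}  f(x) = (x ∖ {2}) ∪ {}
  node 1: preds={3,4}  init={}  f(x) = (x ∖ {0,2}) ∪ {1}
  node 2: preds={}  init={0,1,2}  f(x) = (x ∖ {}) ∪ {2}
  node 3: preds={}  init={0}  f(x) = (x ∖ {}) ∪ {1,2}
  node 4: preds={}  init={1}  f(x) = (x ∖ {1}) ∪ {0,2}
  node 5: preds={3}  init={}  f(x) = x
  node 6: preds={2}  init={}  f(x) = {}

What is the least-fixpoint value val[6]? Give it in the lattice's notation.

{}

Worklist (9 pops):
  #1 pop 0: in={0,1} → {0,1} (was {}); enqueue []
  #2 pop 1: in={0,1} → {1} (was {}); enqueue []
  #3 pop 2: in={} → {0,1,2} (no change)
  #4 pop 3: in={} → {0,1,2} (was {0}); enqueue [0,1]
  #5 pop 4: in={} → {0,1,2} (was {1}); enqueue []
  #6 pop 5: in={0,1,2} → {0,1,2} (was {}); enqueue []
  #7 pop 6: in={0,1,2} → {} (no change)
  #8 pop 0: in={0,1,2} → {0,1} (no change)
  #9 pop 1: in={0,1,2} → {1} (no change)

Fixpoint:
  val[0] = {0,1}
  val[1] = {1}
  val[2] = {0,1,2}
  val[3] = {0,1,2}
  val[4] = {0,1,2}
  val[5] = {0,1,2}
  val[6] = {}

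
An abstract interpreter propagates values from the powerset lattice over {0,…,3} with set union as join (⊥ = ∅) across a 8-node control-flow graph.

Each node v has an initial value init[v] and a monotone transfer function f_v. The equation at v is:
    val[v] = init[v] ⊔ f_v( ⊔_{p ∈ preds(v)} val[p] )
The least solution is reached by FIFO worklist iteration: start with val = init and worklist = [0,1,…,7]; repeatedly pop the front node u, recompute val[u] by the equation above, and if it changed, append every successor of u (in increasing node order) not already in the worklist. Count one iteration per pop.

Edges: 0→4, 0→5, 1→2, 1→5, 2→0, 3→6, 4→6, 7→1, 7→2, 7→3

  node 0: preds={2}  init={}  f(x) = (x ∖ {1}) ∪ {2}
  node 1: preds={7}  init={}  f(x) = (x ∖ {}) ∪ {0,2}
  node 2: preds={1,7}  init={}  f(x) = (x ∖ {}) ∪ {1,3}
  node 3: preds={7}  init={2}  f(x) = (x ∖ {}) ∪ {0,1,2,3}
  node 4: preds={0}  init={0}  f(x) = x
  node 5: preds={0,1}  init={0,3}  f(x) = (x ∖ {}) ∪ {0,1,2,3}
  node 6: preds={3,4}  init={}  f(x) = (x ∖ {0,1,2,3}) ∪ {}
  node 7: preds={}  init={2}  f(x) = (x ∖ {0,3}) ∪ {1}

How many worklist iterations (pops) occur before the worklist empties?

Iteration log — 15 steps:
  step 1. node 0  ⊔preds={}  new={2}  old={}  +wl: 
  step 2. node 1  ⊔preds={2}  new={0,2}  old={}  +wl: 
  step 3. node 2  ⊔preds={0,2}  new={0,1,2,3}  old={}  +wl: 0
  step 4. node 3  ⊔preds={2}  new={0,1,2,3}  old={2}  +wl: 
  step 5. node 4  ⊔preds={2}  new={0,2}  old={0}  +wl: 
  step 6. node 5  ⊔preds={0,2}  new={0,1,2,3}  old={0,3}  +wl: 
  step 7. node 6  ⊔preds={0,1,2,3}  new={}  stable
  step 8. node 7  ⊔preds={}  new={1,2}  old={2}  +wl: 1,2,3
  step 9. node 0  ⊔preds={0,1,2,3}  new={0,2,3}  old={2}  +wl: 4,5
  step 10. node 1  ⊔preds={1,2}  new={0,1,2}  old={0,2}  +wl: 
  step 11. node 2  ⊔preds={0,1,2}  new={0,1,2,3}  stable
  step 12. node 3  ⊔preds={1,2}  new={0,1,2,3}  stable
  step 13. node 4  ⊔preds={0,2,3}  new={0,2,3}  old={0,2}  +wl: 6
  step 14. node 5  ⊔preds={0,1,2,3}  new={0,1,2,3}  stable
  step 15. node 6  ⊔preds={0,1,2,3}  new={}  stable

Least fixpoint reached:
  node 0: {0,2,3}
  node 1: {0,1,2}
  node 2: {0,1,2,3}
  node 3: {0,1,2,3}
  node 4: {0,2,3}
  node 5: {0,1,2,3}
  node 6: {}
  node 7: {1,2}

15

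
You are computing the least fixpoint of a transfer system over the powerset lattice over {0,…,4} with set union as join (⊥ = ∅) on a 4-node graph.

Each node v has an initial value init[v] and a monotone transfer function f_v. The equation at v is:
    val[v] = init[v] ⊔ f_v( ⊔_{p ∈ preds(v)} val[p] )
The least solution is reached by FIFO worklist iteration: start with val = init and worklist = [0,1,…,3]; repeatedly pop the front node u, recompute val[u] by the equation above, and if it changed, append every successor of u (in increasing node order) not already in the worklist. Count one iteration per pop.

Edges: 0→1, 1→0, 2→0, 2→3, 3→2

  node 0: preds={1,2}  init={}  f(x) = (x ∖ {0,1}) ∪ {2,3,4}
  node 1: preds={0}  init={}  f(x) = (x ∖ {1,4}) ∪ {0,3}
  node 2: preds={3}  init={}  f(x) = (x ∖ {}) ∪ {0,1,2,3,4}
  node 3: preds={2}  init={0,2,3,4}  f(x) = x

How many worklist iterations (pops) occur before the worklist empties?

6

Worklist (6 pops):
  #1 pop 0: in={} → {2,3,4} (was {}); enqueue []
  #2 pop 1: in={2,3,4} → {0,2,3} (was {}); enqueue [0]
  #3 pop 2: in={0,2,3,4} → {0,1,2,3,4} (was {}); enqueue []
  #4 pop 3: in={0,1,2,3,4} → {0,1,2,3,4} (was {0,2,3,4}); enqueue [2]
  #5 pop 0: in={0,1,2,3,4} → {2,3,4} (no change)
  #6 pop 2: in={0,1,2,3,4} → {0,1,2,3,4} (no change)

Fixpoint:
  val[0] = {2,3,4}
  val[1] = {0,2,3}
  val[2] = {0,1,2,3,4}
  val[3] = {0,1,2,3,4}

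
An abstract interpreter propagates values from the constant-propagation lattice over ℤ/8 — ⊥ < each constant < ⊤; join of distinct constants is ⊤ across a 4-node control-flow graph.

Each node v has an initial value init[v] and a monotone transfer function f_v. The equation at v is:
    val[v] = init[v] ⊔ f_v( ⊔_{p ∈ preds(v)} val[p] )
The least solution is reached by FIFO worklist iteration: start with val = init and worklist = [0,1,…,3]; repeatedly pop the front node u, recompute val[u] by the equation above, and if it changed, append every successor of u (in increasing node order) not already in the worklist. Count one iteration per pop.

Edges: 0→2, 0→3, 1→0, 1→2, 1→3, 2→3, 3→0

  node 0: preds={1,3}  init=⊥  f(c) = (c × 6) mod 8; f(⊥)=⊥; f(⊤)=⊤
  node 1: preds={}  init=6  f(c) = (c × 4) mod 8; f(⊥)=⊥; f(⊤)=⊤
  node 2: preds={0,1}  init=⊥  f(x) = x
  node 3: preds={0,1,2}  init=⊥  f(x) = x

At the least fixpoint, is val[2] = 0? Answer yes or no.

no

Trace (7 dequeues):
  [1] u=0 | in 6 | out 4 | prev ⊥ | push {}
  [2] u=1 | in ⊥ | out 6 | ==
  [3] u=2 | in ⊤ | out ⊤ | prev ⊥ | push {}
  [4] u=3 | in ⊤ | out ⊤ | prev ⊥ | push {0}
  [5] u=0 | in ⊤ | out ⊤ | prev 4 | push {2,3}
  [6] u=2 | in ⊤ | out ⊤ | ==
  [7] u=3 | in ⊤ | out ⊤ | ==

Converged values:
  [0] ⊤
  [1] 6
  [2] ⊤
  [3] ⊤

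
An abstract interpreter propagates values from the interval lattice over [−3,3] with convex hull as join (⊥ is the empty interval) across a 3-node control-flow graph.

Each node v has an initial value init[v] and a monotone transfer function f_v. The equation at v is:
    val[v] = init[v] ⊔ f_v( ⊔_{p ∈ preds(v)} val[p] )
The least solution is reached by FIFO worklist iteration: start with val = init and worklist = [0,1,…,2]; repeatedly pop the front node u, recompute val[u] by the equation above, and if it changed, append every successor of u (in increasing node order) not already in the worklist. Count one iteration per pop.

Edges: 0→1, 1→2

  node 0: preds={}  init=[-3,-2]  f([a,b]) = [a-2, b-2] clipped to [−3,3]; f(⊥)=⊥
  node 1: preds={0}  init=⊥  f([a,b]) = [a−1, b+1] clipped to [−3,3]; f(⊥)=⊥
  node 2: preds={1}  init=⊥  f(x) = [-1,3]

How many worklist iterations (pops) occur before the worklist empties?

3

Trace (3 dequeues):
  [1] u=0 | in ⊥ | out [-3,-2] | ==
  [2] u=1 | in [-3,-2] | out [-3,-1] | prev ⊥ | push {}
  [3] u=2 | in [-3,-1] | out [-1,3] | prev ⊥ | push {}

Converged values:
  [0] [-3,-2]
  [1] [-3,-1]
  [2] [-1,3]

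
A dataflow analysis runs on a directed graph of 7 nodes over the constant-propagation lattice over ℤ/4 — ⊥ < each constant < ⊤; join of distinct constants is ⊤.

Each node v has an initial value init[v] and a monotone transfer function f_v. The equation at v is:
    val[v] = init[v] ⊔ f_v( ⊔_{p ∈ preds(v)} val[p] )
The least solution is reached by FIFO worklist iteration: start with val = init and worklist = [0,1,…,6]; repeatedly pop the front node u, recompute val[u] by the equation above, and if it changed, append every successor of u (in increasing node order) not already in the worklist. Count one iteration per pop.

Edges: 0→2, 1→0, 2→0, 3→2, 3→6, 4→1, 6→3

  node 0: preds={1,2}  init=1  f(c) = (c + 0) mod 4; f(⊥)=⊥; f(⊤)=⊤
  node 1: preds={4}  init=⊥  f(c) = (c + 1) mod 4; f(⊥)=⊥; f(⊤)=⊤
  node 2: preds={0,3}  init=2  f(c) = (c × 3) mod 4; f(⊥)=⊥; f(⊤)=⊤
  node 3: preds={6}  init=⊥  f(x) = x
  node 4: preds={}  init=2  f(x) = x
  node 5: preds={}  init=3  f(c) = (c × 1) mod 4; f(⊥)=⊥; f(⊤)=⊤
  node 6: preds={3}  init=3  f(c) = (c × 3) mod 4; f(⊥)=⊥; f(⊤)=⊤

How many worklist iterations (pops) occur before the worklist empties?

Worklist (12 pops):
  #1 pop 0: in=2 → ⊤ (was 1); enqueue []
  #2 pop 1: in=2 → 3 (was ⊥); enqueue [0]
  #3 pop 2: in=⊤ → ⊤ (was 2); enqueue []
  #4 pop 3: in=3 → 3 (was ⊥); enqueue [2]
  #5 pop 4: in=⊥ → 2 (no change)
  #6 pop 5: in=⊥ → 3 (no change)
  #7 pop 6: in=3 → ⊤ (was 3); enqueue [3]
  #8 pop 0: in=⊤ → ⊤ (no change)
  #9 pop 2: in=⊤ → ⊤ (no change)
  #10 pop 3: in=⊤ → ⊤ (was 3); enqueue [2,6]
  #11 pop 2: in=⊤ → ⊤ (no change)
  #12 pop 6: in=⊤ → ⊤ (no change)

Fixpoint:
  val[0] = ⊤
  val[1] = 3
  val[2] = ⊤
  val[3] = ⊤
  val[4] = 2
  val[5] = 3
  val[6] = ⊤

12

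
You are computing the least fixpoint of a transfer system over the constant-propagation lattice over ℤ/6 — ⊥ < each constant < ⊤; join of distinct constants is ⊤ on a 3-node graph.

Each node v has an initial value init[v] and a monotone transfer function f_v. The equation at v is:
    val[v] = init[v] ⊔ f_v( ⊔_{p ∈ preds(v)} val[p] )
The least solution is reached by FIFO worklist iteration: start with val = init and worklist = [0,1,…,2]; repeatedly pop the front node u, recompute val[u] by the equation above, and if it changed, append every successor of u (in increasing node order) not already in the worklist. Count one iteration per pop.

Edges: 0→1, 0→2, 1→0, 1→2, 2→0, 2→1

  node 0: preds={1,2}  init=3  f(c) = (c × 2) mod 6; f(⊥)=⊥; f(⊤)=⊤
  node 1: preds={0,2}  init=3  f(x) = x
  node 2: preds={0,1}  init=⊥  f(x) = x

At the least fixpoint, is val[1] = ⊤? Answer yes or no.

yes

Iteration log — 5 steps:
  step 1. node 0  ⊔preds=3  new=⊤  old=3  +wl: 
  step 2. node 1  ⊔preds=⊤  new=⊤  old=3  +wl: 0
  step 3. node 2  ⊔preds=⊤  new=⊤  old=⊥  +wl: 1
  step 4. node 0  ⊔preds=⊤  new=⊤  stable
  step 5. node 1  ⊔preds=⊤  new=⊤  stable

Least fixpoint reached:
  node 0: ⊤
  node 1: ⊤
  node 2: ⊤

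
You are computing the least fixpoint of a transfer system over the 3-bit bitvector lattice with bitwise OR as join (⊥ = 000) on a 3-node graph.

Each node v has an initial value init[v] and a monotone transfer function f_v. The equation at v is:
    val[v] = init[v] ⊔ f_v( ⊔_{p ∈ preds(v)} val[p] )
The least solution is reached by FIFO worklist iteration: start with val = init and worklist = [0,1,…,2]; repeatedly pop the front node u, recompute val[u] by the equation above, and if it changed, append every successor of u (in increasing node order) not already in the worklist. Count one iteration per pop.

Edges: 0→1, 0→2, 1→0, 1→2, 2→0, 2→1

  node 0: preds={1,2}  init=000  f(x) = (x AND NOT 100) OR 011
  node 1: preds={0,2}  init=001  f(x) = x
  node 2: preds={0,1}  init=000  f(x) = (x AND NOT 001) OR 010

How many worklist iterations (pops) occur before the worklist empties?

Worklist (5 pops):
  #1 pop 0: in=001 → 011 (was 000); enqueue []
  #2 pop 1: in=011 → 011 (was 001); enqueue [0]
  #3 pop 2: in=011 → 010 (was 000); enqueue [1]
  #4 pop 0: in=011 → 011 (no change)
  #5 pop 1: in=011 → 011 (no change)

Fixpoint:
  val[0] = 011
  val[1] = 011
  val[2] = 010

5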